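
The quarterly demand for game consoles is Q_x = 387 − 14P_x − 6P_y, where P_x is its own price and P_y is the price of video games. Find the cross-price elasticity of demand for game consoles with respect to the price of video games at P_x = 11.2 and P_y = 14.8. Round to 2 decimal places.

-0.63

At P_x = 11.2 and P_y = 14.8: Q_x = 141.4.
∂Q_x/∂P_y = -6.
ε = (∂Q_x/∂P_y)(P_y/Q_x) = -6 × (14.8/141.4) ≈ -0.63.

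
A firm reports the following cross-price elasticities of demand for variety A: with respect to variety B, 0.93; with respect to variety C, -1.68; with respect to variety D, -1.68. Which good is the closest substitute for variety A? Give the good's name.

Substitutes have ε > 0. Among the positive values, 0.93 (variety B) is largest.

variety B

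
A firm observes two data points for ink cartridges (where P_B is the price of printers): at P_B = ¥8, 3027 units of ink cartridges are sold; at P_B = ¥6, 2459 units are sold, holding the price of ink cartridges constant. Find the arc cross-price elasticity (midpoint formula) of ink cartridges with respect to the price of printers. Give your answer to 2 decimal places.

ΔQ_A = 2459 − 3027 = -568; ΔP_B = 6 − 8 = -2.
Midpoints: Q̄_A = 2743.0, P̄_B = 7.00.
ε = (ΔQ_A/Q̄_A)/(ΔP_B/P̄_B) = (-568/2743.0)/(-2/7.00) ≈ 0.72.

0.72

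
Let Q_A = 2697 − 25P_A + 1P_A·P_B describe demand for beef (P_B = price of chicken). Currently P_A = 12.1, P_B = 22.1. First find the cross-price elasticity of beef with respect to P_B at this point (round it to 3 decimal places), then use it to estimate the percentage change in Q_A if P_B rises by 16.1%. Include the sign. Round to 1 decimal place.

1.6%

At P_A = 12.1, P_B = 22.1: Q_A = 2661.91.
∂Q_A/∂P_B = 1P_A = 12.1000.
ε = (∂Q_A/∂P_B)(P_B/Q_A) = 12.1000 × 22.1/2661.91 ≈ 0.100.
%ΔQ_A ≈ ε × %ΔP_B = 0.100 × (16.1%) = 1.6%.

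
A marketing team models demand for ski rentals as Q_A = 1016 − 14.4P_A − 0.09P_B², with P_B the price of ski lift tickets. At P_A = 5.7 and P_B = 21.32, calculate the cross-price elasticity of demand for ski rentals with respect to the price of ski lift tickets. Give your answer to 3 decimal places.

At P_A = 5.7 and P_B = 21.32: Q_A = 893.011.
∂Q_A/∂P_B = -0.18P_B = -0.18(21.32) = -3.8376.
ε = (∂Q_A/∂P_B)(P_B/Q_A) = -3.8376 × (21.32/893.011) ≈ -0.092.
ε < 0: complements.

-0.092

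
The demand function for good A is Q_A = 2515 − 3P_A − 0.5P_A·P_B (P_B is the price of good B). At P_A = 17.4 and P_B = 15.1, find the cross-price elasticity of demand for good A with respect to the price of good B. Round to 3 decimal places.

-0.056

At P_A = 17.4 and P_B = 15.1: Q_A = 2331.43.
∂Q_A/∂P_B = -0.5P_A = -0.5(17.4) = -8.7000.
ε = (∂Q_A/∂P_B)(P_B/Q_A) = -8.7000 × (15.1/2331.43) ≈ -0.056.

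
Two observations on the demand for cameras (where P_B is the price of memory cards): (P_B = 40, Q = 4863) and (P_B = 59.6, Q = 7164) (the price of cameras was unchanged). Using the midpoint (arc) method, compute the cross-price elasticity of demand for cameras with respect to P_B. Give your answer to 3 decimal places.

ΔQ_A = 7164 − 4863 = 2301; ΔP_B = 59.6 − 40 = 19.6.
Midpoints: Q̄_A = 6013.5, P̄_B = 49.80.
ε = (ΔQ_A/Q̄_A)/(ΔP_B/P̄_B) = (2301/6013.5)/(19.6/49.80) ≈ 0.972.
ε > 0: cameras and memory cards are substitutes.

0.972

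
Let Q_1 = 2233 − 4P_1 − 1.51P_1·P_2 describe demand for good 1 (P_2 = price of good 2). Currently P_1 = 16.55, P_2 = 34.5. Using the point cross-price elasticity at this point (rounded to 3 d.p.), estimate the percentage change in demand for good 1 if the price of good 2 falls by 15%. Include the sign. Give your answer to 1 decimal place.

9.9%

At P_1 = 16.55, P_2 = 34.5: Q_1 = 1304.628.
∂Q_1/∂P_2 = -1.51P_1 = -24.9905.
ε = (∂Q_1/∂P_2)(P_2/Q_1) = -24.9905 × 34.5/1304.628 ≈ -0.661.
%ΔQ_1 ≈ ε × %ΔP_2 = -0.661 × (-15%) = 9.9%.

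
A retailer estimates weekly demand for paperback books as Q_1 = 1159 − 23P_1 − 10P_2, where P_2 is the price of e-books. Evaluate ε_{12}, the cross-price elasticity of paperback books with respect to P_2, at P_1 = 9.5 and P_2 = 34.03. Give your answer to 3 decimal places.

-0.567

At P_1 = 9.5 and P_2 = 34.03: Q_1 = 600.2.
∂Q_1/∂P_2 = -10.
ε = (∂Q_1/∂P_2)(P_2/Q_1) = -10 × (34.03/600.2) ≈ -0.567.
Since ε < 0, paperback books and e-books are complements.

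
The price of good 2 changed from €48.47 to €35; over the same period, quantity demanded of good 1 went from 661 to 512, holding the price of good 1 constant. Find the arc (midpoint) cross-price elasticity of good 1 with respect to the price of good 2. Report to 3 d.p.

0.787

ΔQ_1 = 512 − 661 = -149; ΔP_2 = 35 − 48.47 = -13.47.
Midpoints: Q̄_1 = 586.5, P̄_2 = 41.73.
ε = (ΔQ_1/Q̄_1)/(ΔP_2/P̄_2) = (-149/586.5)/(-13.47/41.73) ≈ 0.787.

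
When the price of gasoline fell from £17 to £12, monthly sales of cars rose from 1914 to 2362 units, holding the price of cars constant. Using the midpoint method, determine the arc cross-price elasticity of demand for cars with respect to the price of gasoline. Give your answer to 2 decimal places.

ΔQ_A = 2362 − 1914 = 448; ΔP_B = 12 − 17 = -5.
Midpoints: Q̄_A = 2138.0, P̄_B = 14.50.
ε = (ΔQ_A/Q̄_A)/(ΔP_B/P̄_B) = (448/2138.0)/(-5/14.50) ≈ -0.61.

-0.61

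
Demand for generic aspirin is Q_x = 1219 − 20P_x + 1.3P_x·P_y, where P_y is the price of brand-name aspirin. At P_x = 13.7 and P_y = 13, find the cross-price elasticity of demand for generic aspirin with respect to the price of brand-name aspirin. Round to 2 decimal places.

At P_x = 13.7 and P_y = 13: Q_x = 1176.53.
∂Q_x/∂P_y = 1.3P_x = 1.3(13.7) = 17.8100.
ε = (∂Q_x/∂P_y)(P_y/Q_x) = 17.8100 × (13/1176.53) ≈ 0.20.

0.20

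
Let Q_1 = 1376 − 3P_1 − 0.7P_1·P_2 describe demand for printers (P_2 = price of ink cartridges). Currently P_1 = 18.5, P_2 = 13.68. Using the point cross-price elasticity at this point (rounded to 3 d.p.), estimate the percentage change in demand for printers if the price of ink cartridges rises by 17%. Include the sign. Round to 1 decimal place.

At P_1 = 18.5, P_2 = 13.68: Q_1 = 1143.344.
∂Q_1/∂P_2 = -0.7P_1 = -12.9500.
ε = (∂Q_1/∂P_2)(P_2/Q_1) = -12.9500 × 13.68/1143.344 ≈ -0.155.
%ΔQ_1 ≈ ε × %ΔP_2 = -0.155 × (17%) = -2.6%.

-2.6%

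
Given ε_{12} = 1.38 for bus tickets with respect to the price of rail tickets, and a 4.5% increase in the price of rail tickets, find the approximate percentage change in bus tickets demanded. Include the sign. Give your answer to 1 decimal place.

%ΔQ ≈ ε × %ΔP of rail tickets = 1.38 × (4.5%) = 6.2%.

6.2%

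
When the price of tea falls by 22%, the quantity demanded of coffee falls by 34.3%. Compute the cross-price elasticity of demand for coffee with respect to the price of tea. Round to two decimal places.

ε = (%ΔQ of coffee) / (%ΔP of tea) = (-34.3%) / (-22%) ≈ 1.56.
Positive cross-price elasticity: substitutes.

1.56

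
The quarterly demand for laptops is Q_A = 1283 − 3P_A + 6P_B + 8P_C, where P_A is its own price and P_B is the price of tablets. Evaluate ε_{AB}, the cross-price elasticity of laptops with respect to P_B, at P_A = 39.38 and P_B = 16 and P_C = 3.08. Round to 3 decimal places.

0.075

At P_A = 39.38 and P_B = 16 and P_C = 3.08: Q_A = 1285.5.
∂Q_A/∂P_B = 6.
ε = (∂Q_A/∂P_B)(P_B/Q_A) = 6 × (16/1285.5) ≈ 0.075.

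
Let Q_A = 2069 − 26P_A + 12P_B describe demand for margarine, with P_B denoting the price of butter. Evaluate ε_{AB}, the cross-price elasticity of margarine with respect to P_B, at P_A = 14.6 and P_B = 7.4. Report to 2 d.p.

At P_A = 14.6 and P_B = 7.4: Q_A = 1778.2.
∂Q_A/∂P_B = 12.
ε = (∂Q_A/∂P_B)(P_B/Q_A) = 12 × (7.4/1778.2) ≈ 0.05.
Since ε > 0, margarine and butter are substitutes.

0.05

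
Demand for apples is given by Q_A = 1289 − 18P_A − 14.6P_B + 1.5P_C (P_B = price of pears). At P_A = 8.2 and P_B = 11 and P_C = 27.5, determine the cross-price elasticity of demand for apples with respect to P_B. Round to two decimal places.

At P_A = 8.2 and P_B = 11 and P_C = 27.5: Q_A = 1022.05.
∂Q_A/∂P_B = -14.6.
ε = (∂Q_A/∂P_B)(P_B/Q_A) = -14.6 × (11/1022.05) ≈ -0.16.
Since ε < 0, apples and pears are complements.

-0.16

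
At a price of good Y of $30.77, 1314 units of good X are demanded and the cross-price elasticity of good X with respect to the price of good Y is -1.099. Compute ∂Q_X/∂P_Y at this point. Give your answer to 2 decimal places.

-46.93

ε = (∂Q_X/∂P_Y)·(P_Y/Q_X) ⇒ ∂Q_X/∂P_Y = ε·Q_X/P_Y = -1.099 × 1314/30.77 ≈ -46.93.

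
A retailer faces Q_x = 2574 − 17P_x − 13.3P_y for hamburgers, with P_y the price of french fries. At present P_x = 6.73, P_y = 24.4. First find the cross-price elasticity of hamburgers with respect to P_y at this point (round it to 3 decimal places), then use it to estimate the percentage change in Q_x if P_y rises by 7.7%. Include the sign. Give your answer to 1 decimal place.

-1.2%

At P_x = 6.73, P_y = 24.4: Q_x = 2135.07.
∂Q_x/∂P_y = -13.3.
ε = (∂Q_x/∂P_y)(P_y/Q_x) = -13.3000 × 24.4/2135.07 ≈ -0.152.
%ΔQ_x ≈ ε × %ΔP_y = -0.152 × (7.7%) = -1.2%.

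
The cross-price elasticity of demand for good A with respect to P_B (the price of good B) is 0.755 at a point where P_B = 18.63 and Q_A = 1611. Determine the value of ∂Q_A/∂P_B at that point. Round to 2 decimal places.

ε = (∂Q_A/∂P_B)·(P_B/Q_A) ⇒ ∂Q_A/∂P_B = ε·Q_A/P_B = 0.755 × 1611/18.63 ≈ 65.29.

65.29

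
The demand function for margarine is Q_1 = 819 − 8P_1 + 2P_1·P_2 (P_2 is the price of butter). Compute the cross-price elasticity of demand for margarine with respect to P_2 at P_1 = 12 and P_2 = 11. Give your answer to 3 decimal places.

0.267

At P_1 = 12 and P_2 = 11: Q_1 = 987.
∂Q_1/∂P_2 = 2P_1 = 2(12) = 24.0000.
ε = (∂Q_1/∂P_2)(P_2/Q_1) = 24.0000 × (11/987) ≈ 0.267.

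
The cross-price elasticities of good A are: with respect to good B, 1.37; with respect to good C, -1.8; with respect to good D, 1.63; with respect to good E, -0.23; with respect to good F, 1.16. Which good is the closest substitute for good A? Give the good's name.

Substitutes have ε > 0. Among the positive values, 1.63 (good D) is largest.

good D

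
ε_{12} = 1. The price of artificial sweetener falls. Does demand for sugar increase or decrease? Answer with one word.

decrease

ε > 0 and the price of artificial sweetener falls, so the quantity of sugar moves in the same direction: it decreases.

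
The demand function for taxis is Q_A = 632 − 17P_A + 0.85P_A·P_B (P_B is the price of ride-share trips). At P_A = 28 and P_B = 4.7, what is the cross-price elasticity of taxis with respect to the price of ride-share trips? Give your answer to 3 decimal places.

At P_A = 28 and P_B = 4.7: Q_A = 267.86.
∂Q_A/∂P_B = 0.85P_A = 0.85(28) = 23.8000.
ε = (∂Q_A/∂P_B)(P_B/Q_A) = 23.8000 × (4.7/267.86) ≈ 0.418.
ε > 0: substitutes.

0.418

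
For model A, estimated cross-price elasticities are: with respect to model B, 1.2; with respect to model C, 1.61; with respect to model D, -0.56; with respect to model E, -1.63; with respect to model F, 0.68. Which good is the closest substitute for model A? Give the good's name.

Substitutes have ε > 0. Among the positive values, 1.61 (model C) is largest.

model C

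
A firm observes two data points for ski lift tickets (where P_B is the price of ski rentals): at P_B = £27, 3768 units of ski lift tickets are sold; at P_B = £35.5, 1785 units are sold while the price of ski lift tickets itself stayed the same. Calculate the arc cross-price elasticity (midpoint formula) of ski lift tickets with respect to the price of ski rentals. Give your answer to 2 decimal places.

ΔQ_A = 1785 − 3768 = -1983; ΔP_B = 35.5 − 27 = 8.5.
Midpoints: Q̄_A = 2776.5, P̄_B = 31.25.
ε = (ΔQ_A/Q̄_A)/(ΔP_B/P̄_B) = (-1983/2776.5)/(8.5/31.25) ≈ -2.63.
ε < 0: ski lift tickets and ski rentals are complements.

-2.63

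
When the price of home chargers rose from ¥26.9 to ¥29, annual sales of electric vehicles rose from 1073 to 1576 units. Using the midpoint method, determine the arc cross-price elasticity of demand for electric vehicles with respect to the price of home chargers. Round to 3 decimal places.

ΔQ_A = 1576 − 1073 = 503; ΔP_B = 29 − 26.9 = 2.1.
Midpoints: Q̄_A = 1324.5, P̄_B = 27.95.
ε = (ΔQ_A/Q̄_A)/(ΔP_B/P̄_B) = (503/1324.5)/(2.1/27.95) ≈ 5.055.

5.055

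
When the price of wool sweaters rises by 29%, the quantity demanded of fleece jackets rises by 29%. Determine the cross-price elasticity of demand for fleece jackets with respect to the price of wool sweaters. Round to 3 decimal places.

ε = (%ΔQ of fleece jackets) / (%ΔP of wool sweaters) = (29%) / (29%) ≈ 1.000.
Positive cross-price elasticity: substitutes.

1.000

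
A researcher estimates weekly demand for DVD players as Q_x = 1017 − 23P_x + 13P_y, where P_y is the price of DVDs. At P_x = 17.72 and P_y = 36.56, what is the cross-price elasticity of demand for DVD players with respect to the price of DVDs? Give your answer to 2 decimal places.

At P_x = 17.72 and P_y = 36.56: Q_x = 1084.72.
∂Q_x/∂P_y = 13.
ε = (∂Q_x/∂P_y)(P_y/Q_x) = 13 × (36.56/1084.72) ≈ 0.44.

0.44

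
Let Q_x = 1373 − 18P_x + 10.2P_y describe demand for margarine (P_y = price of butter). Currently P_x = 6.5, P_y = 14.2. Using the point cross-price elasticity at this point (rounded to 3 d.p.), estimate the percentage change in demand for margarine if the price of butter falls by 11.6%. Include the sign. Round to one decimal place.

-1.2%

At P_x = 6.5, P_y = 14.2: Q_x = 1400.84.
∂Q_x/∂P_y = 10.2.
ε = (∂Q_x/∂P_y)(P_y/Q_x) = 10.2000 × 14.2/1400.84 ≈ 0.103.
%ΔQ_x ≈ ε × %ΔP_y = 0.103 × (-11.6%) = -1.2%.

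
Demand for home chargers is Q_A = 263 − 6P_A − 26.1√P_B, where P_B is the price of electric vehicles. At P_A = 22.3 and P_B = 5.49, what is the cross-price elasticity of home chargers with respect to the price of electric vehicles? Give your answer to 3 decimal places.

At P_A = 22.3 and P_B = 5.49: Q_A = 68.046.
∂Q_A/∂P_B = -26.1/(2√P_B) = -26.1/(2√5.49) = -5.5696.
ε = (∂Q_A/∂P_B)(P_B/Q_A) = -5.5696 × (5.49/68.046) ≈ -0.449.
ε < 0: complements.

-0.449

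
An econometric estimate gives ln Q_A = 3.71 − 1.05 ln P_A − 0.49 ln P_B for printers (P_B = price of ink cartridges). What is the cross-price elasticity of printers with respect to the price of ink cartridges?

-0.49

In a log-linear (constant-elasticity) demand function, the coefficient on ln P_B is the cross-price elasticity.
ε = -0.49. Negative, so printers and ink cartridges are complements.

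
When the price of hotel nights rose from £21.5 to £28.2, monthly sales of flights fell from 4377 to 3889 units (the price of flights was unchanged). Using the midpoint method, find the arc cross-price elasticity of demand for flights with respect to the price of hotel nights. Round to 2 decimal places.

ΔQ_A = 3889 − 4377 = -488; ΔP_B = 28.2 − 21.5 = 6.7.
Midpoints: Q̄_A = 4133.0, P̄_B = 24.85.
ε = (ΔQ_A/Q̄_A)/(ΔP_B/P̄_B) = (-488/4133.0)/(6.7/24.85) ≈ -0.44.
ε < 0: flights and hotel nights are complements.

-0.44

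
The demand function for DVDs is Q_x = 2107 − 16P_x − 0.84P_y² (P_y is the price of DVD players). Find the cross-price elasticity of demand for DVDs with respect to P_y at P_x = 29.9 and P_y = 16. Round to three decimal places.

At P_x = 29.9 and P_y = 16: Q_x = 1413.56.
∂Q_x/∂P_y = -1.68P_y = -1.68(16) = -26.8800.
ε = (∂Q_x/∂P_y)(P_y/Q_x) = -26.8800 × (16/1413.56) ≈ -0.304.

-0.304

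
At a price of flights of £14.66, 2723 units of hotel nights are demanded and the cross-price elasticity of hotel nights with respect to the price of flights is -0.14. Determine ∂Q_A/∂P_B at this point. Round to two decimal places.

-26.00

ε = (∂Q_A/∂P_B)·(P_B/Q_A) ⇒ ∂Q_A/∂P_B = ε·Q_A/P_B = -0.14 × 2723/14.66 ≈ -26.00.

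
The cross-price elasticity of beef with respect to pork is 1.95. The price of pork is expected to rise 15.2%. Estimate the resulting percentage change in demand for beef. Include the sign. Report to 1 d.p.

29.6%

%ΔQ ≈ ε × %ΔP of pork = 1.95 × (15.2%) = 29.6%.
Demand for beef rises by about 29.6%.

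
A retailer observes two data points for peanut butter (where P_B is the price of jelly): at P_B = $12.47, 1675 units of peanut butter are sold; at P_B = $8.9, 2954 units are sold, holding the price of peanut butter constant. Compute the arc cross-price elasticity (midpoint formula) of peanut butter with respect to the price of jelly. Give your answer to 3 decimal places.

-1.654

ΔQ_A = 2954 − 1675 = 1279; ΔP_B = 8.9 − 12.47 = -3.57.
Midpoints: Q̄_A = 2314.5, P̄_B = 10.69.
ε = (ΔQ_A/Q̄_A)/(ΔP_B/P̄_B) = (1279/2314.5)/(-3.57/10.69) ≈ -1.654.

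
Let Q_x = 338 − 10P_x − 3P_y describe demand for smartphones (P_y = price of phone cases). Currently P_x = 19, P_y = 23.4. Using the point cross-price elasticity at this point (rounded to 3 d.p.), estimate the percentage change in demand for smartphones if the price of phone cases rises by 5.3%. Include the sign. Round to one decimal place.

At P_x = 19, P_y = 23.4: Q_x = 77.8.
∂Q_x/∂P_y = -3.
ε = (∂Q_x/∂P_y)(P_y/Q_x) = -3.0000 × 23.4/77.8 ≈ -0.902.
%ΔQ_x ≈ ε × %ΔP_y = -0.902 × (5.3%) = -4.8%.

-4.8%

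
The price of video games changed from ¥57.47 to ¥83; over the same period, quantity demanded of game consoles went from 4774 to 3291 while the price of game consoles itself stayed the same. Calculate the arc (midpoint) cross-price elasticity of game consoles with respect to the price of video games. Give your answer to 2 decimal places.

ΔQ_A = 3291 − 4774 = -1483; ΔP_B = 83 − 57.47 = 25.53.
Midpoints: Q̄_A = 4032.5, P̄_B = 70.23.
ε = (ΔQ_A/Q̄_A)/(ΔP_B/P̄_B) = (-1483/4032.5)/(25.53/70.23) ≈ -1.01.
ε < 0: game consoles and video games are complements.

-1.01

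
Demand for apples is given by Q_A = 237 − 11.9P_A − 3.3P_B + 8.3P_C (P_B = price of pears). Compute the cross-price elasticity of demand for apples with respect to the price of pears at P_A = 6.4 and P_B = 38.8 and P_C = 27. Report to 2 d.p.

-0.50

At P_A = 6.4 and P_B = 38.8 and P_C = 27: Q_A = 256.9.
∂Q_A/∂P_B = -3.3.
ε = (∂Q_A/∂P_B)(P_B/Q_A) = -3.3 × (38.8/256.9) ≈ -0.50.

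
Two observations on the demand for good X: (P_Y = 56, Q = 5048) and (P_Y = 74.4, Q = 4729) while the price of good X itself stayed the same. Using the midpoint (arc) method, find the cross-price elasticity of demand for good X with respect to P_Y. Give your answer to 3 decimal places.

ΔQ_X = 4729 − 5048 = -319; ΔP_Y = 74.4 − 56 = 18.4.
Midpoints: Q̄_X = 4888.5, P̄_Y = 65.20.
ε = (ΔQ_X/Q̄_X)/(ΔP_Y/P̄_Y) = (-319/4888.5)/(18.4/65.20) ≈ -0.231.
ε < 0: good X and good Y are complements.

-0.231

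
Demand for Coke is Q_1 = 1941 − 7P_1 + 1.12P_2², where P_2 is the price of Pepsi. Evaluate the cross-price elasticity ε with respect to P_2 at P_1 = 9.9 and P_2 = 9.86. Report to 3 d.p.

0.110

At P_1 = 9.9 and P_2 = 9.86: Q_1 = 1980.586.
∂Q_1/∂P_2 = 2.24P_2 = 2.24(9.86) = 22.0864.
ε = (∂Q_1/∂P_2)(P_2/Q_1) = 22.0864 × (9.86/1980.586) ≈ 0.110.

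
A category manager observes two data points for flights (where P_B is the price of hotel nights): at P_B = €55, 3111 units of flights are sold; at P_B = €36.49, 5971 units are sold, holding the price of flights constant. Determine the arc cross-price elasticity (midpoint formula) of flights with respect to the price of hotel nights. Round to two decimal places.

ΔQ_A = 5971 − 3111 = 2860; ΔP_B = 36.49 − 55 = -18.51.
Midpoints: Q̄_A = 4541.0, P̄_B = 45.75.
ε = (ΔQ_A/Q̄_A)/(ΔP_B/P̄_B) = (2860/4541.0)/(-18.51/45.75) ≈ -1.56.

-1.56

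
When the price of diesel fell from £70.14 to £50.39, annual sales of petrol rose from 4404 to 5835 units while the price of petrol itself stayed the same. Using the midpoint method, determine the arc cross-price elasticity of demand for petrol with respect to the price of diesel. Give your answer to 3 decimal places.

-0.853

ΔQ_A = 5835 − 4404 = 1431; ΔP_B = 50.39 − 70.14 = -19.75.
Midpoints: Q̄_A = 5119.5, P̄_B = 60.27.
ε = (ΔQ_A/Q̄_A)/(ΔP_B/P̄_B) = (1431/5119.5)/(-19.75/60.27) ≈ -0.853.
ε < 0: petrol and diesel are complements.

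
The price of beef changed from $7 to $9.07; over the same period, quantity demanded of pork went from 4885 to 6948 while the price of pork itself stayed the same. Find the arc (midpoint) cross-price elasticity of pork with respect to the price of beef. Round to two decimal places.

1.35

ΔQ_A = 6948 − 4885 = 2063; ΔP_B = 9.07 − 7 = 2.07.
Midpoints: Q̄_A = 5916.5, P̄_B = 8.04.
ε = (ΔQ_A/Q̄_A)/(ΔP_B/P̄_B) = (2063/5916.5)/(2.07/8.04) ≈ 1.35.
ε > 0: pork and beef are substitutes.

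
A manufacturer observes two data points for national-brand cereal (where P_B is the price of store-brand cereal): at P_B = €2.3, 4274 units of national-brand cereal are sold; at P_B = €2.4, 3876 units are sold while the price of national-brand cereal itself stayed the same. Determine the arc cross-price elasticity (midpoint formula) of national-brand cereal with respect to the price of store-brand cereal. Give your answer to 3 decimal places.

-2.295

ΔQ_A = 3876 − 4274 = -398; ΔP_B = 2.4 − 2.3 = 0.1.
Midpoints: Q̄_A = 4075.0, P̄_B = 2.35.
ε = (ΔQ_A/Q̄_A)/(ΔP_B/P̄_B) = (-398/4075.0)/(0.1/2.35) ≈ -2.295.
ε < 0: national-brand cereal and store-brand cereal are complements.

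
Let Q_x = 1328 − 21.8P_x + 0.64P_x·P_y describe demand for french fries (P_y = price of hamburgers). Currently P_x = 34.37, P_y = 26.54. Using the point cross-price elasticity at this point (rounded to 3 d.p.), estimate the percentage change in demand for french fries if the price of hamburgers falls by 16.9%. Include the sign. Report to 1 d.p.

-8.5%

At P_x = 34.37, P_y = 26.54: Q_x = 1162.529.
∂Q_x/∂P_y = 0.64P_x = 21.9968.
ε = (∂Q_x/∂P_y)(P_y/Q_x) = 21.9968 × 26.54/1162.529 ≈ 0.502.
%ΔQ_x ≈ ε × %ΔP_y = 0.502 × (-16.9%) = -8.5%.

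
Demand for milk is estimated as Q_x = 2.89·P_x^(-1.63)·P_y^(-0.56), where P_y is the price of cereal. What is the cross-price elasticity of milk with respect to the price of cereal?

In a log-linear (constant-elasticity) demand function, the coefficient on the exponent of P_y is the cross-price elasticity.
ε = -0.56. Negative, so milk and cereal are complements.

-0.56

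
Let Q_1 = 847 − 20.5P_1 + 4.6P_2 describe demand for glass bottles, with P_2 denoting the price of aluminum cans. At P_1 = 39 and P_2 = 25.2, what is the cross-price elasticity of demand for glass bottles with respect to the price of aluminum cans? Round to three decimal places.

At P_1 = 39 and P_2 = 25.2: Q_1 = 163.42.
∂Q_1/∂P_2 = 4.6.
ε = (∂Q_1/∂P_2)(P_2/Q_1) = 4.6 × (25.2/163.42) ≈ 0.709.
Since ε > 0, glass bottles and aluminum cans are substitutes.

0.709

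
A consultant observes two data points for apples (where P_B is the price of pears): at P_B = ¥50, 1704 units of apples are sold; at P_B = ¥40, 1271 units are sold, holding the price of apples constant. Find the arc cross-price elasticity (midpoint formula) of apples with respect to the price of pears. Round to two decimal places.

1.31

ΔQ_A = 1271 − 1704 = -433; ΔP_B = 40 − 50 = -10.
Midpoints: Q̄_A = 1487.5, P̄_B = 45.00.
ε = (ΔQ_A/Q̄_A)/(ΔP_B/P̄_B) = (-433/1487.5)/(-10/45.00) ≈ 1.31.
ε > 0: apples and pears are substitutes.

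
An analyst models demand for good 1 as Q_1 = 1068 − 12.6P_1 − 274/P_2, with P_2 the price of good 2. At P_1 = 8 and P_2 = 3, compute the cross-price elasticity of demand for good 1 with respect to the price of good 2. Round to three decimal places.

0.104

At P_1 = 8 and P_2 = 3: Q_1 = 875.867.
∂Q_1/∂P_2 = 274/P_2² = 30.4444.
ε = (∂Q_1/∂P_2)(P_2/Q_1) = 30.4444 × (3/875.867) ≈ 0.104.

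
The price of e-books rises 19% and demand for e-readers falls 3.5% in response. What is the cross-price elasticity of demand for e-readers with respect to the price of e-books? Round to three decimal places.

ε = (%ΔQ of e-readers) / (%ΔP of e-books) = (-3.5%) / (19%) ≈ -0.184.

-0.184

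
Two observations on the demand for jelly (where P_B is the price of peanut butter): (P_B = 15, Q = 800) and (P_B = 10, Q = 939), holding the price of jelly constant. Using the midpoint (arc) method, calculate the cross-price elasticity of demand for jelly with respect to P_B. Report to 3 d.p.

-0.400

ΔQ_A = 939 − 800 = 139; ΔP_B = 10 − 15 = -5.
Midpoints: Q̄_A = 869.5, P̄_B = 12.50.
ε = (ΔQ_A/Q̄_A)/(ΔP_B/P̄_B) = (139/869.5)/(-5/12.50) ≈ -0.400.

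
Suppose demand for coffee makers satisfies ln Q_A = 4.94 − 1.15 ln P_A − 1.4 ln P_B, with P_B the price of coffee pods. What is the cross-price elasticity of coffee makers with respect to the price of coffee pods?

In a log-linear (constant-elasticity) demand function, the coefficient on ln P_B is the cross-price elasticity.
ε = -1.40. Negative, so coffee makers and coffee pods are complements.

-1.40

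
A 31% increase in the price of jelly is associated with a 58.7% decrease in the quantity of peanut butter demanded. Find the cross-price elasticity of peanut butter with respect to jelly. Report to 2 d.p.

-1.89

ε = (%ΔQ of peanut butter) / (%ΔP of jelly) = (-58.7%) / (31%) ≈ -1.89.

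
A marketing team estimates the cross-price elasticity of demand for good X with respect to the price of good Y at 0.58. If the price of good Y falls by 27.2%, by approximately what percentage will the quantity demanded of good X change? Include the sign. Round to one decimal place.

%ΔQ ≈ ε × %ΔP of good Y = 0.58 × (-27.2%) = -15.8%.
Demand for good X falls by about 15.8%.

-15.8%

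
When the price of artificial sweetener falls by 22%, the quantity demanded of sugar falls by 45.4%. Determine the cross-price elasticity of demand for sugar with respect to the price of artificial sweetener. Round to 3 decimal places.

ε = (%ΔQ of sugar) / (%ΔP of artificial sweetener) = (-45.4%) / (-22%) ≈ 2.064.
Positive cross-price elasticity: substitutes.

2.064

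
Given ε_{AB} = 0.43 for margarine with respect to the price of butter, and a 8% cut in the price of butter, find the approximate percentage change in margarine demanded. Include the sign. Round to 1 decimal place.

-3.4%

%ΔQ ≈ ε × %ΔP of butter = 0.43 × (-8%) = -3.4%.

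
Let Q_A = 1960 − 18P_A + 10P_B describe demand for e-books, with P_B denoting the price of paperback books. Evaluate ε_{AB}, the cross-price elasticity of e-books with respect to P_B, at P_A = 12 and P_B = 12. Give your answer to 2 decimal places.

At P_A = 12 and P_B = 12: Q_A = 1864.
∂Q_A/∂P_B = 10.
ε = (∂Q_A/∂P_B)(P_B/Q_A) = 10 × (12/1864) ≈ 0.06.

0.06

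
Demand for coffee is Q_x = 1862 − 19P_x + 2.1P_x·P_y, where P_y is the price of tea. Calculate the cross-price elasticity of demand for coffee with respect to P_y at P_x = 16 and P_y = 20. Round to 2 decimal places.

At P_x = 16 and P_y = 20: Q_x = 2230.
∂Q_x/∂P_y = 2.1P_x = 2.1(16) = 33.6000.
ε = (∂Q_x/∂P_y)(P_y/Q_x) = 33.6000 × (20/2230) ≈ 0.30.

0.30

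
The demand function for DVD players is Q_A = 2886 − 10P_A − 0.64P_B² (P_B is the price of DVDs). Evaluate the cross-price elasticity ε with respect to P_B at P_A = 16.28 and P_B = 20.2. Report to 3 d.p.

At P_A = 16.28 and P_B = 20.2: Q_A = 2462.054.
∂Q_A/∂P_B = -1.28P_B = -1.28(20.2) = -25.8560.
ε = (∂Q_A/∂P_B)(P_B/Q_A) = -25.8560 × (20.2/2462.054) ≈ -0.212.
ε < 0: complements.

-0.212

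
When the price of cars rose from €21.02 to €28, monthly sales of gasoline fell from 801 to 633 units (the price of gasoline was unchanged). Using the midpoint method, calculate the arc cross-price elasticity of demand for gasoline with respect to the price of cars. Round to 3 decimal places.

ΔQ_A = 633 − 801 = -168; ΔP_B = 28 − 21.02 = 6.98.
Midpoints: Q̄_A = 717.0, P̄_B = 24.51.
ε = (ΔQ_A/Q̄_A)/(ΔP_B/P̄_B) = (-168/717.0)/(6.98/24.51) ≈ -0.823.
ε < 0: gasoline and cars are complements.

-0.823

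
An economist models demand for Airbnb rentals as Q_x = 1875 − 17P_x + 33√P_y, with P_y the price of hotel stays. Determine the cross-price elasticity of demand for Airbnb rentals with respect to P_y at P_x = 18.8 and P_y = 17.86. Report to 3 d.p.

At P_x = 18.8 and P_y = 17.86: Q_x = 1694.862.
∂Q_x/∂P_y = 33/(2√P_y) = 33/(2√17.86) = 3.9043.
ε = (∂Q_x/∂P_y)(P_y/Q_x) = 3.9043 × (17.86/1694.862) ≈ 0.041.

0.041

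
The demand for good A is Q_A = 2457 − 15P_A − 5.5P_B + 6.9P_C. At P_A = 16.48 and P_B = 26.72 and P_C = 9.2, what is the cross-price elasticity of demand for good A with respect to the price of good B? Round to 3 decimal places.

-0.069

At P_A = 16.48 and P_B = 26.72 and P_C = 9.2: Q_A = 2126.32.
∂Q_A/∂P_B = -5.5.
ε = (∂Q_A/∂P_B)(P_B/Q_A) = -5.5 × (26.72/2126.32) ≈ -0.069.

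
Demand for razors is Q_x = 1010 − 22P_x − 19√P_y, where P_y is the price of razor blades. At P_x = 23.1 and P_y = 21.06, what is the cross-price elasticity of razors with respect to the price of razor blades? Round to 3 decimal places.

-0.105

At P_x = 23.1 and P_y = 21.06: Q_x = 414.607.
∂Q_x/∂P_y = -19/(2√P_y) = -19/(2√21.06) = -2.0701.
ε = (∂Q_x/∂P_y)(P_y/Q_x) = -2.0701 × (21.06/414.607) ≈ -0.105.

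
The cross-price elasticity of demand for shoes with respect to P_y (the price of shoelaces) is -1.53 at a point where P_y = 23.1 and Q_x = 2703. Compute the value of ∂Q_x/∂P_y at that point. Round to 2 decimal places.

ε = (∂Q_x/∂P_y)·(P_y/Q_x) ⇒ ∂Q_x/∂P_y = ε·Q_x/P_y = -1.53 × 2703/23.1 ≈ -179.03.

-179.03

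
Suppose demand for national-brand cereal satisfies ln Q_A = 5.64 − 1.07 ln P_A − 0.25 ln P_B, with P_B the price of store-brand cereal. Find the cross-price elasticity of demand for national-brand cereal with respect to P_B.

In a log-linear (constant-elasticity) demand function, the coefficient on ln P_B is the cross-price elasticity.
ε = -0.25. Negative, so national-brand cereal and store-brand cereal are complements.

-0.25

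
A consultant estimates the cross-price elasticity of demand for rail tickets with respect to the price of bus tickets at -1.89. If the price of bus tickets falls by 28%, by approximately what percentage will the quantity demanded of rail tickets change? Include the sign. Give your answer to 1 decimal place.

52.9%

%ΔQ ≈ ε × %ΔP of bus tickets = -1.89 × (-28%) = 52.9%.
Demand for rail tickets rises by about 52.9%.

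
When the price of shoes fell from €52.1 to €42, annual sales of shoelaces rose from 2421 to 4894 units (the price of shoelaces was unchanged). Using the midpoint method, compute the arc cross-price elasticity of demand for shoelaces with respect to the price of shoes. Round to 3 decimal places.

-3.150

ΔQ_A = 4894 − 2421 = 2473; ΔP_B = 42 − 52.1 = -10.1.
Midpoints: Q̄_A = 3657.5, P̄_B = 47.05.
ε = (ΔQ_A/Q̄_A)/(ΔP_B/P̄_B) = (2473/3657.5)/(-10.1/47.05) ≈ -3.150.
ε < 0: shoelaces and shoes are complements.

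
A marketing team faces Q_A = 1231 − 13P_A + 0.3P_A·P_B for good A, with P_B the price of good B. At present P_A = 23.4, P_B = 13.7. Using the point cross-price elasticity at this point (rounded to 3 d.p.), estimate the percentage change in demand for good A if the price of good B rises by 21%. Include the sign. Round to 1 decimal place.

At P_A = 23.4, P_B = 13.7: Q_A = 1022.974.
∂Q_A/∂P_B = 0.3P_A = 7.0200.
ε = (∂Q_A/∂P_B)(P_B/Q_A) = 7.0200 × 13.7/1022.974 ≈ 0.094.
%ΔQ_A ≈ ε × %ΔP_B = 0.094 × (21%) = 2.0%.

2.0%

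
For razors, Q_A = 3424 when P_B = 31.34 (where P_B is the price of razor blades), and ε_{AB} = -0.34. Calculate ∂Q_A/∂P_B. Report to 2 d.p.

-37.15

ε = (∂Q_A/∂P_B)·(P_B/Q_A) ⇒ ∂Q_A/∂P_B = ε·Q_A/P_B = -0.34 × 3424/31.34 ≈ -37.15.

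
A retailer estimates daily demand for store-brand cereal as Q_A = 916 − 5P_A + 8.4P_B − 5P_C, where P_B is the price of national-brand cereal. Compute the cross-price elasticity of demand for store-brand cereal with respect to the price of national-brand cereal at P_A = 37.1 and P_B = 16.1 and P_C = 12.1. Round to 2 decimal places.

At P_A = 37.1 and P_B = 16.1 and P_C = 12.1: Q_A = 805.24.
∂Q_A/∂P_B = 8.4.
ε = (∂Q_A/∂P_B)(P_B/Q_A) = 8.4 × (16.1/805.24) ≈ 0.17.
Since ε > 0, store-brand cereal and national-brand cereal are substitutes.

0.17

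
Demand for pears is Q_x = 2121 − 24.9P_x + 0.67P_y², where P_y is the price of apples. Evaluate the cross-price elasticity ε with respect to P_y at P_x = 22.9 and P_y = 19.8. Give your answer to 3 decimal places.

0.290

At P_x = 22.9 and P_y = 19.8: Q_x = 1813.457.
∂Q_x/∂P_y = 1.34P_y = 1.34(19.8) = 26.5320.
ε = (∂Q_x/∂P_y)(P_y/Q_x) = 26.5320 × (19.8/1813.457) ≈ 0.290.
ε > 0: substitutes.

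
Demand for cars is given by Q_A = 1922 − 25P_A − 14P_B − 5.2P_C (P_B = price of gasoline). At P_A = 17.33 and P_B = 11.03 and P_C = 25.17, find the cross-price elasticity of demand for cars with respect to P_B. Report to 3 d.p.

-0.128

At P_A = 17.33 and P_B = 11.03 and P_C = 25.17: Q_A = 1203.446.
∂Q_A/∂P_B = -14.
ε = (∂Q_A/∂P_B)(P_B/Q_A) = -14 × (11.03/1203.446) ≈ -0.128.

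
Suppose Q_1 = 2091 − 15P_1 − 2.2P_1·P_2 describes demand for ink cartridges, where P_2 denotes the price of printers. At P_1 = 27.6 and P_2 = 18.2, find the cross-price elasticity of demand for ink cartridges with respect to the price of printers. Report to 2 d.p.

-1.93

At P_1 = 27.6 and P_2 = 18.2: Q_1 = 571.896.
∂Q_1/∂P_2 = -2.2P_1 = -2.2(27.6) = -60.7200.
ε = (∂Q_1/∂P_2)(P_2/Q_1) = -60.7200 × (18.2/571.896) ≈ -1.93.
ε < 0: complements.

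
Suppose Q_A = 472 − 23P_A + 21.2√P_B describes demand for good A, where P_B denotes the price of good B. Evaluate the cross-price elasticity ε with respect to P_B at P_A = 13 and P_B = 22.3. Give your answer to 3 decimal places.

At P_A = 13 and P_B = 22.3: Q_A = 273.112.
∂Q_A/∂P_B = 21.2/(2√P_B) = 21.2/(2√22.3) = 2.2447.
ε = (∂Q_A/∂P_B)(P_B/Q_A) = 2.2447 × (22.3/273.112) ≈ 0.183.
ε > 0: substitutes.

0.183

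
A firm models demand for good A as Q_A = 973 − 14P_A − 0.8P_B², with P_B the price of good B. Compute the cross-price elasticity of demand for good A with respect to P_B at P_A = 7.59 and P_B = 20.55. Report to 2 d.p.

At P_A = 7.59 and P_B = 20.55: Q_A = 528.898.
∂Q_A/∂P_B = -1.6P_B = -1.6(20.55) = -32.8800.
ε = (∂Q_A/∂P_B)(P_B/Q_A) = -32.8800 × (20.55/528.898) ≈ -1.28.
ε < 0: complements.

-1.28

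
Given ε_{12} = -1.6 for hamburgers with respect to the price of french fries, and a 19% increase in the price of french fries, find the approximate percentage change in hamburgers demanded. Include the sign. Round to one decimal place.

%ΔQ ≈ ε × %ΔP of french fries = -1.6 × (19%) = -30.4%.

-30.4%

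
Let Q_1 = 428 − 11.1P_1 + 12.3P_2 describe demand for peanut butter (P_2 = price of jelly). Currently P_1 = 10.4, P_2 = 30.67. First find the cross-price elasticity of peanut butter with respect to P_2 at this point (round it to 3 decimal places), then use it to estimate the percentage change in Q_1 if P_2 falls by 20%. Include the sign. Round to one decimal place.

-10.9%

At P_1 = 10.4, P_2 = 30.67: Q_1 = 689.801.
∂Q_1/∂P_2 = 12.3.
ε = (∂Q_1/∂P_2)(P_2/Q_1) = 12.3000 × 30.67/689.801 ≈ 0.547.
%ΔQ_1 ≈ ε × %ΔP_2 = 0.547 × (-20%) = -10.9%.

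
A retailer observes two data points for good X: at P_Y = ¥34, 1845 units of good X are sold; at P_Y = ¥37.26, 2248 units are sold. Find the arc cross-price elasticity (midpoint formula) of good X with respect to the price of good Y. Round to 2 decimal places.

2.15

ΔQ_X = 2248 − 1845 = 403; ΔP_Y = 37.26 − 34 = 3.26.
Midpoints: Q̄_X = 2046.5, P̄_Y = 35.63.
ε = (ΔQ_X/Q̄_X)/(ΔP_Y/P̄_Y) = (403/2046.5)/(3.26/35.63) ≈ 2.15.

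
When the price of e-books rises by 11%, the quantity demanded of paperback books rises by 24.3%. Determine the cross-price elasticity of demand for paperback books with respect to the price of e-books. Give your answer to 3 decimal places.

ε = (%ΔQ of paperback books) / (%ΔP of e-books) = (24.3%) / (11%) ≈ 2.209.
Positive cross-price elasticity: substitutes.

2.209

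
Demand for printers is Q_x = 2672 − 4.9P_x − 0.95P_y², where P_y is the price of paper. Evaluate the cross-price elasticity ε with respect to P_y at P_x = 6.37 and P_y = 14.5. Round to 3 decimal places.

At P_x = 6.37 and P_y = 14.5: Q_x = 2441.049.
∂Q_x/∂P_y = -1.9P_y = -1.9(14.5) = -27.5500.
ε = (∂Q_x/∂P_y)(P_y/Q_x) = -27.5500 × (14.5/2441.049) ≈ -0.164.

-0.164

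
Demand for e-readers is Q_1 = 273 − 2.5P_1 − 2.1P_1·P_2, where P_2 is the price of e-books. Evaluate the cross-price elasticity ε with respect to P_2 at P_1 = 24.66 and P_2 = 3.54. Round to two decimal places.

At P_1 = 24.66 and P_2 = 3.54: Q_1 = 28.028.
∂Q_1/∂P_2 = -2.1P_1 = -2.1(24.66) = -51.7860.
ε = (∂Q_1/∂P_2)(P_2/Q_1) = -51.7860 × (3.54/28.028) ≈ -6.54.

-6.54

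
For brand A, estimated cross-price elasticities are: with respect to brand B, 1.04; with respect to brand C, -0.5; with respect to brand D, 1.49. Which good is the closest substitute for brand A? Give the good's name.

Substitutes have ε > 0. Among the positive values, 1.49 (brand D) is largest.

brand D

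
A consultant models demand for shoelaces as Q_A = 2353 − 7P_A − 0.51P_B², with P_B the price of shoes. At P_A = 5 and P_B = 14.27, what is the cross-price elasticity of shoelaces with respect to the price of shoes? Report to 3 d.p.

At P_A = 5 and P_B = 14.27: Q_A = 2214.147.
∂Q_A/∂P_B = -1.02P_B = -1.02(14.27) = -14.5554.
ε = (∂Q_A/∂P_B)(P_B/Q_A) = -14.5554 × (14.27/2214.147) ≈ -0.094.
ε < 0: complements.

-0.094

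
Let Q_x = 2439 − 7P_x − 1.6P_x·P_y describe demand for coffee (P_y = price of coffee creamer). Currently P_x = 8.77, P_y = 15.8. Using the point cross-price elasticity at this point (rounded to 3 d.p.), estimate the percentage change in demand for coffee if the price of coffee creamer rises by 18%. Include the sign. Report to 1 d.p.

-1.9%

At P_x = 8.77, P_y = 15.8: Q_x = 2155.904.
∂Q_x/∂P_y = -1.6P_x = -14.0320.
ε = (∂Q_x/∂P_y)(P_y/Q_x) = -14.0320 × 15.8/2155.904 ≈ -0.103.
%ΔQ_x ≈ ε × %ΔP_y = -0.103 × (18%) = -1.9%.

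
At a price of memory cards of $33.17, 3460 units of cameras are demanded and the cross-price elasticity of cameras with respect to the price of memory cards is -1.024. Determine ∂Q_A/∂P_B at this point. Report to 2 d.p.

ε = (∂Q_A/∂P_B)·(P_B/Q_A) ⇒ ∂Q_A/∂P_B = ε·Q_A/P_B = -1.024 × 3460/33.17 ≈ -106.81.

-106.81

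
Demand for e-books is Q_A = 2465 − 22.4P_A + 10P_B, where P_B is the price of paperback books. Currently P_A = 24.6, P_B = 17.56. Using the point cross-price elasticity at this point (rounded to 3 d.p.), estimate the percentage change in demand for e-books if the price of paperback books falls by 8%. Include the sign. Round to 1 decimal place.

-0.7%

At P_A = 24.6, P_B = 17.56: Q_A = 2089.56.
∂Q_A/∂P_B = 10.
ε = (∂Q_A/∂P_B)(P_B/Q_A) = 10.0000 × 17.56/2089.56 ≈ 0.084.
%ΔQ_A ≈ ε × %ΔP_B = 0.084 × (-8%) = -0.7%.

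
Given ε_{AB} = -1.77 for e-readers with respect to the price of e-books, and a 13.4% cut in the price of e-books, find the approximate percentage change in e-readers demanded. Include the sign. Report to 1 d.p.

23.7%

%ΔQ ≈ ε × %ΔP of e-books = -1.77 × (-13.4%) = 23.7%.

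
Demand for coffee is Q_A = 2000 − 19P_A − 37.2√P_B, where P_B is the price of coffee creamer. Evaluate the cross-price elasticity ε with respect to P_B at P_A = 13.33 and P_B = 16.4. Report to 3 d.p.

-0.047

At P_A = 13.33 and P_B = 16.4: Q_A = 1596.081.
∂Q_A/∂P_B = -37.2/(2√P_B) = -37.2/(2√16.4) = -4.5929.
ε = (∂Q_A/∂P_B)(P_B/Q_A) = -4.5929 × (16.4/1596.081) ≈ -0.047.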